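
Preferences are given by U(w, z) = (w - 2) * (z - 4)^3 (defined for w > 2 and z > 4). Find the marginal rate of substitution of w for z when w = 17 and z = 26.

MU_w = (z−4)^3, MU_z = 3·(w−2)·(z−4)^2.
MRS = (1/3)·(z−4)/(w−2).
At (17, 26): MRS = 22/45.
So at (17, 26) the consumer would give up 22/45 units of z for one more unit of w.

MRS = 22/45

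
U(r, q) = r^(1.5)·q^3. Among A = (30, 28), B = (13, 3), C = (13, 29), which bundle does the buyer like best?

Evaluate utility at each bundle:
U(A) = 3607081.675.
U(B) = 1265.548.
U(C) = 1143165.271.
Highest utility is A, so A ≻ C ≻ B.

Bundle A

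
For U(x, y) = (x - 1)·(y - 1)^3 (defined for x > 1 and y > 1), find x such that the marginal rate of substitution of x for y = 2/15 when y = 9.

x = 21

MU_x = (y−1)^3, MU_y = 3·(x−1)·(y−1)^2.
MRS = (1/3)·(y−1)/(x−1).
Substitute y = 9: MRS = (8/3)/(x − 1). Setting this equal to 2/15 gives x − 1 = (8/3)/(2/15) = 20, so x = 21.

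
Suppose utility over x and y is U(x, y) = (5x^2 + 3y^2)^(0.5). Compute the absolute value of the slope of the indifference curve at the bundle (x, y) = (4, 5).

MRS = 4/3

For CES with ρ = 2, MRS = (5/3)·(y/x)^(-1).
At (4, 5): MRS = 4/3.
So at (4, 5) the consumer would give up 4/3 units of y for one more unit of x.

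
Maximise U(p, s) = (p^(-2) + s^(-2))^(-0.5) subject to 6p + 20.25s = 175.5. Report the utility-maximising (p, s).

For CES with ρ = -2, MRS = (s/p)^3.
Tangency: set MRS = p_p/p_s = 6/20.25 = 8/27.
So (s/p)^3 = 8/27; taking the cube root, s/p = 2/3, i.e. s = (2/3)·p.
Substitute into the budget 6·p + 20.25·s = 175.5: 19.5·p = 175.5, so p* = 9 and s* = (2/3)·9 = 6.

p* = 9, s* = 6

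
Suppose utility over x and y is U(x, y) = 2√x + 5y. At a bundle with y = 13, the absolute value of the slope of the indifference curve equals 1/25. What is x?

x = 25

MU_x = 2/(2√x), MU_y = 5.
MRS = 2/(2√x) ÷ 5.
MRS depends only on x: 0.2/√x = 1/25 ⇒ √x = 0.2/(1/25) = 5 ⇒ x = 25.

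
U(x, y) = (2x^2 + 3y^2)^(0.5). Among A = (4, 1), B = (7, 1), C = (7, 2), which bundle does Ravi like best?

Evaluate utility at each bundle:
U(A) = 5.916.
U(B) = 10.050.
U(C) = 10.488.
Highest utility is C, so C ≻ B ≻ A.

Bundle C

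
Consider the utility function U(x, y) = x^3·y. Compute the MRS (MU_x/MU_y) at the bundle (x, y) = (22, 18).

MU_x = 3·x^2·y and MU_y = x^3.
MRS = MU_x/MU_y = (3/1)·y/x.
At (22, 18): MRS = 27/11.
So at (22, 18) the consumer would give up 27/11 units of y for one more unit of x.

MRS = 27/11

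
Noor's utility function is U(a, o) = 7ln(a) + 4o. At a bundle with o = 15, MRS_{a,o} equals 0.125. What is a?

MU_a = 7/a, MU_o = 4.
MRS = 7/a ÷ 4.
MRS depends only on a: 1.75/a = 0.125 ⇒ a = 1.75/0.125 = 14.

a = 14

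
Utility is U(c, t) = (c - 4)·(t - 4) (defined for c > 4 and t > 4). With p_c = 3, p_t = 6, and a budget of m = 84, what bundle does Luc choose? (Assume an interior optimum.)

c* = 12, t* = 8

MU_c = (t−4), MU_t = (c−4).
MRS = (t−4)/(c−4).
Tangency: set MRS = p_c/p_t = 3/6 = 0.5.
So (t − 4)/(c − 4) = 0.5, i.e. (t − 4) = 0.5·(c − 4).
Rewrite the budget in excess-of-subsistence terms: 3·(c − 4) + 6·(t − 4) = 84 − 3·4 − 6·4 = 48.
Substituting, 6·(c − 4) = 48, so c − 4 = 8 and c* = 12.
Then t − 4 = 0.5·8 = 4, so t* = 8.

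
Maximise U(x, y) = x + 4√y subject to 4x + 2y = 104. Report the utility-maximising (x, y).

MU_x = 1, MU_y = 4/(2√y).
MRS = 1 ÷ (4/(2√y)).
Tangency: set MRS = p_x/p_y = 4/2 = 2.
MRS depends only on y: 0.5·√y = 2 ⇒ √y = 2/0.5 = 4 ⇒ y* = 16.
From the budget, 4·x = 104 − 2·16 = 72, so x* = 18.

x* = 18, y* = 16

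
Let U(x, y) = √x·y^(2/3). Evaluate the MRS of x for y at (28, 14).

MU_x = 0.5·x^(-0.5)·y^(2/3) and MU_y = 2/3·√x·y^(-1/3).
MRS = MU_x/MU_y = (0.75)·y/x.
At (28, 14): MRS = 0.375.
That is, one extra unit of x is worth 0.375 units of y at the margin.

MRS = 0.375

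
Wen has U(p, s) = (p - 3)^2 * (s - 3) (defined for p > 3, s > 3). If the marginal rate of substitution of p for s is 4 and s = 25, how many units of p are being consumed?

MU_p = 2·(p−3)·(s−3), MU_s = (p−3)^2.
MRS = (2/1)·(s−3)/(p−3).
Substitute s = 25: MRS = 44/(p − 3). Setting this equal to 4 gives p − 3 = 44/4 = 11, so p = 14.

p = 14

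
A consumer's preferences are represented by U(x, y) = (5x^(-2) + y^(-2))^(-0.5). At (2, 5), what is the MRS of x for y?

For CES with ρ = -2, MRS = (5/1)·(y/x)^3.
At (2, 5): MRS = 78.125.
That is, one extra unit of x is worth 78.125 units of y at the margin.

MRS = 78.125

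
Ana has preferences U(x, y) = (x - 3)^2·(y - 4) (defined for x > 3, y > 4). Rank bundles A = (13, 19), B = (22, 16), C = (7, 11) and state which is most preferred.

Bundle B

Evaluate utility at each bundle:
U(A) = 1500.
U(B) = 4332.
U(C) = 112.
Highest utility is B, so B ≻ A ≻ C.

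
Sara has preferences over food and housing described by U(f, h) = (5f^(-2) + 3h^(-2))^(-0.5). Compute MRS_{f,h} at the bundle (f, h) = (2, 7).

MRS = 1715/24

For CES with ρ = -2, MRS = (5/3)·(h/f)^3.
At (2, 7): MRS = 1715/24.
The indifference curve has slope −1715/24 at this bundle.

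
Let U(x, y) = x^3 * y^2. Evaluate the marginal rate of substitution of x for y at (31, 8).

MU_x = 3·x^2·y^2 and MU_y = 2·x^3·y.
MRS = MU_x/MU_y = (3/2)·y/x.
At (31, 8): MRS = 12/31.
So at (31, 8) the consumer would give up 12/31 units of y for one more unit of x.

MRS = 12/31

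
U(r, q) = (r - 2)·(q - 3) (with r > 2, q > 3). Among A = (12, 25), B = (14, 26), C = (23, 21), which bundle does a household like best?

Bundle C

Evaluate utility at each bundle:
U(A) = 220.
U(B) = 276.
U(C) = 378.
Highest utility is C, so C ≻ B ≻ A.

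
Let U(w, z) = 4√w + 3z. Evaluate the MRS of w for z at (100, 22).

MU_w = 4/(2√w), MU_z = 3.
MRS = 4/(2√w) ÷ 3.
At (100, 22): MRS = 1/15.
So at (100, 22) the consumer would give up 1/15 units of z for one more unit of w.

MRS = 1/15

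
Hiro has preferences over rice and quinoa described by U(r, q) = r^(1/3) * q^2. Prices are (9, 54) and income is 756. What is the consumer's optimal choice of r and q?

MU_r = 1/3·r^(-2/3)·q^2 and MU_q = 2·r^(1/3)·q.
MRS = MU_r/MU_q = (1/6)·q/r.
Tangency: set MRS = p_r/p_q = 9/54 = 1/6.
So (1/6)·q/r = 1/6, i.e. q = r.
Substitute into the budget 9·r + 54·q = 756: 63·r = 756, so r* = 12.
Then q* = 12.

r* = 12, q* = 12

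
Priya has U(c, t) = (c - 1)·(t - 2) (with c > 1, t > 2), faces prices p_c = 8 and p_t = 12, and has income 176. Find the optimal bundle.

c* = 10, t* = 8

MU_c = (t−2), MU_t = (c−1).
MRS = (t−2)/(c−1).
Tangency: set MRS = p_c/p_t = 8/12 = 2/3.
So (t − 2)/(c − 1) = 2/3, i.e. (t − 2) = (2/3)·(c − 1).
Rewrite the budget in excess-of-subsistence terms: 8·(c − 1) + 12·(t − 2) = 176 − 8·1 − 12·2 = 144.
Substituting, 16·(c − 1) = 144, so c − 1 = 9 and c* = 10.
Then t − 2 = (2/3)·9 = 6, so t* = 8.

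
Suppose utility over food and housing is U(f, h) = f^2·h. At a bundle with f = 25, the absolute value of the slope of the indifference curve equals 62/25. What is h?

h = 31

MU_f = 2·f·h and MU_h = f^2.
MRS = MU_f/MU_h = (2/1)·h/f.
Substitute f = 25: MRS = h/12.5. Setting h/12.5 = 62/25 gives h = (62/25)·12.5 = 31.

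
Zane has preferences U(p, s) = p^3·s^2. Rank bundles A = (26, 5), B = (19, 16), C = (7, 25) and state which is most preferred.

Bundle B

Evaluate utility at each bundle:
U(A) = 439400.
U(B) = 1755904.
U(C) = 214375.
Highest utility is B, so B ≻ A ≻ C.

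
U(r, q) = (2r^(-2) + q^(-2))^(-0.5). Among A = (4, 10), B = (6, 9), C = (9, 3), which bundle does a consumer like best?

Evaluate utility at each bundle:
U(A) = 2.722.
U(B) = 3.838.
U(C) = 2.714.
Highest utility is B, so B ≻ A ≻ C.

Bundle B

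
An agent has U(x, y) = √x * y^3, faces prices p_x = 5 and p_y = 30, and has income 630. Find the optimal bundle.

MU_x = 0.5·x^(-0.5)·y^3 and MU_y = 3·√x·y^2.
MRS = MU_x/MU_y = (1/6)·y/x.
Tangency: set MRS = p_x/p_y = 5/30 = 1/6.
So (1/6)·y/x = 1/6, i.e. y = x.
Substitute into the budget 5·x + 30·y = 630: 35·x = 630, so x* = 18.
Then y* = 18.

x* = 18, y* = 18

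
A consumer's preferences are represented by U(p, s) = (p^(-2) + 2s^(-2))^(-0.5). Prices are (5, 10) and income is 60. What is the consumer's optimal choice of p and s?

For CES with ρ = -2, MRS = (1/2)·(s/p)^3.
Tangency: set MRS = p_p/p_s = 5/10 = 0.5.
So (s/p)^3 = 1; taking the cube root, s/p = 1, i.e. s = p.
Substitute into the budget 5·p + 10·s = 60: 15·p = 60, so p* = 4 and s* = 4.

p* = 4, s* = 4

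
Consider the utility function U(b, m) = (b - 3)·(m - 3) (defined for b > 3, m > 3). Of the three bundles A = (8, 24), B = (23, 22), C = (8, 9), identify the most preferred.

Evaluate utility at each bundle:
U(A) = 105.
U(B) = 380.
U(C) = 30.
Highest utility is B, so B ≻ A ≻ C.

Bundle B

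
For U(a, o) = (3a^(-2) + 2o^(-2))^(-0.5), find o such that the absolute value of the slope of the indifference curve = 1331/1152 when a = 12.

o = 11

For CES with ρ = -2, MRS = (3/2)·(o/a)^3.
Setting (3/2)·(o/12)^3 = 1331/1152 gives (o/12)^3 = 1331/1728, so o/12 = 11/12 and o = 11.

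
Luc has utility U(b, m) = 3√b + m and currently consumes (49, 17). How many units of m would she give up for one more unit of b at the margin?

MRS = 3/14

MU_b = 3/(2√b), MU_m = 1.
MRS = 3/(2√b) ÷ 1.
At (49, 17): MRS = 3/14.
The indifference curve has slope −3/14 at this bundle.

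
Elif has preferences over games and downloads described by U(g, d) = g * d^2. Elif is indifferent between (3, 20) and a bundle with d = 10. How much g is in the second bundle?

g = 12

U(3, 20) = 1200.
Set U(g, 10) = 1200 and solve.
With d = 10: 10^2 = 100, so g = 1200/100 = 12.
Check: U(12, 10) = 1200.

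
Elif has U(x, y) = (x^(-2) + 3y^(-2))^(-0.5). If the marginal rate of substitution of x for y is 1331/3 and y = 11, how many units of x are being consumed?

x = 1

For CES with ρ = -2, MRS = (1/3)·(y/x)^3.
Setting (1/3)·(11/x)^3 = 1331/3 gives (11/x)^3 = 1331, so 11/x = 11 and x = 1.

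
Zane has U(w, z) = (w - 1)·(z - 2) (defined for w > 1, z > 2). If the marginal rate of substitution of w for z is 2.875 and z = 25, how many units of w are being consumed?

w = 9

MU_w = (z−2), MU_z = (w−1).
MRS = (z−2)/(w−1).
Substitute z = 25: MRS = 23/(w − 1). Setting this equal to 2.875 gives w − 1 = 23/2.875 = 8, so w = 9.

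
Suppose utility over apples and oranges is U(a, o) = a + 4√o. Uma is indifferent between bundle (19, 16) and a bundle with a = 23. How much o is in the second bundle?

o = 9

U(19, 16) = 35.
Set U(23, o) = 35 and solve.
With a = 23: 4√o = 35 − 23 = 12, so √o = 3 and o = 9.
Check: U(23, 9) = 35.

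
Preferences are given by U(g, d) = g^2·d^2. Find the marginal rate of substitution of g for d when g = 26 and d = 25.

MU_g = 2·g·d^2 and MU_d = 2·g^2·d.
MRS = MU_g/MU_d = d/g.
At (26, 25): MRS = 25/26.
So at (26, 25) the consumer would give up 25/26 units of d for one more unit of g.

MRS = 25/26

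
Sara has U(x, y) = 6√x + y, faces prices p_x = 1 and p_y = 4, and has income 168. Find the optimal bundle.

x* = 144, y* = 6

MU_x = 6/(2√x), MU_y = 1.
MRS = 6/(2√x) ÷ 1.
Tangency: set MRS = p_x/p_y = 1/4 = 0.25.
MRS depends only on x: 3/√x = 0.25 ⇒ √x = 3/0.25 = 12 ⇒ x* = 144.
From the budget, 4·y = 168 − 1·144 = 24, so y* = 6.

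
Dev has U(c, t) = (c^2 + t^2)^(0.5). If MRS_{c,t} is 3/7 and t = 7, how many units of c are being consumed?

c = 3

For CES with ρ = 2, MRS = (t/c)^(-1).
Setting (7/c)^(-1) = 3/7 gives 7/c = 7/3 and c = 3.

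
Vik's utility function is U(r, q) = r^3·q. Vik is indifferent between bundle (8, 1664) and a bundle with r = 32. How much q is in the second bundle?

q = 26

U(8, 1664) = 851968.
Set U(32, q) = 851968 and solve.
With r = 32: 32^3 = 32768, so q = 851968/32768 = 26.
Check: U(32, 26) = 851968.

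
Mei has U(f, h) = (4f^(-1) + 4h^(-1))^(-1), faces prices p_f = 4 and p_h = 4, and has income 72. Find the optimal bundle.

For CES with ρ = -1, MRS = (h/f)^2.
Tangency: set MRS = p_f/p_h = 4/4 = 1.
So (h/f)^2 = 1; taking the square root, h/f = 1, i.e. h = f.
Substitute into the budget 4·f + 4·h = 72: 8·f = 72, so f* = 9 and h* = 9.

f* = 9, h* = 9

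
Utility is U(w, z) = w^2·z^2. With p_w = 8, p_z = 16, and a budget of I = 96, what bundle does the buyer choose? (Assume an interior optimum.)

MU_w = 2·w·z^2 and MU_z = 2·w^2·z.
MRS = MU_w/MU_z = z/w.
Tangency: set MRS = p_w/p_z = 8/16 = 0.5.
So z/w = 0.5, i.e. z = 0.5·w.
Substitute into the budget 8·w + 16·z = 96: 16·w = 96, so w* = 6.
Then z* = 0.5·6 = 3.

w* = 6, z* = 3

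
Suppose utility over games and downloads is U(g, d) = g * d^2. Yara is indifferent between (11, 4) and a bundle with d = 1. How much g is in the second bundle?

g = 176

U(11, 4) = 176.
Set U(g, 1) = 176 and solve.
With d = 1: 1^2 = 1, so g = 176/1 = 176.
Check: U(176, 1) = 176.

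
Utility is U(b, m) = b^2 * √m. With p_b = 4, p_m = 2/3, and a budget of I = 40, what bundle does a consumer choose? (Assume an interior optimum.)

MU_b = 2·b·√m and MU_m = 0.5·b^2·m^(-0.5).
MRS = MU_b/MU_m = (4)·m/b.
Tangency: set MRS = p_b/p_m = 4/(2/3) = 6.
So (4)·m/b = 6, i.e. m = 1.5·b.
Substitute into the budget 4·b + (2/3)·m = 40: 5·b = 40, so b* = 8.
Then m* = 1.5·8 = 12.

b* = 8, m* = 12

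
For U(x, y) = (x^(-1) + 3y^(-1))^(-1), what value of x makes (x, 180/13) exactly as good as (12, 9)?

U depends on (x, y) only through S = x^(-1) + 3y^(-1), so equal utility means equal S. At (12, 9): S = 5/12.
With y = 180/13: 3·(180/13)^(-1) = 13/60, so x^(-1) = 5/12 − 13/60 = 0.2.
Hence x = 1/0.2 = 5.
Check: U(5, 180/13) = 2.4.

x = 5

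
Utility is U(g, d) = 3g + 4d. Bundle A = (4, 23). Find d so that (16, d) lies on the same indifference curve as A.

U(4, 23) = 104.
Set U(16, d) = 104 and solve.
3·16 + 4d = 104 ⇒ 4d = 56 ⇒ d = 14.
Check: U(16, 14) = 104.

d = 14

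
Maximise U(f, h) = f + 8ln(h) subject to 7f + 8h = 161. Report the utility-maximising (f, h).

MU_f = 1, MU_h = 8/h.
MRS = 1 ÷ (8/h).
Tangency: set MRS = p_f/p_h = 7/8 = 0.875.
MRS depends only on h: 0.125·h = 0.875 ⇒ h* = 0.875/0.125 = 7.
From the budget, 7·f = 161 − 8·7 = 105, so f* = 15.

f* = 15, h* = 7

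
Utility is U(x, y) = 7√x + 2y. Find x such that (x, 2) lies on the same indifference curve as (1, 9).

U(1, 9) = 25.
Set U(x, 2) = 25 and solve.
With y = 2: 7√x = 25 − 2·2 = 21, so √x = 3 and x = 9.
Check: U(9, 2) = 25.

x = 9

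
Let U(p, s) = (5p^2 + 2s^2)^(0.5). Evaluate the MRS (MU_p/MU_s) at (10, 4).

For CES with ρ = 2, MRS = (5/2)·(s/p)^(-1).
At (10, 4): MRS = 6.25.
So at (10, 4) the consumer would give up 6.25 units of s for one more unit of p.

MRS = 6.25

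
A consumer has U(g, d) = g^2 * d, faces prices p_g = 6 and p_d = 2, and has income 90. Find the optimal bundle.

g* = 10, d* = 15

MU_g = 2·g·d and MU_d = g^2.
MRS = MU_g/MU_d = (2/1)·d/g.
Tangency: set MRS = p_g/p_d = 6/2 = 3.
So (2/1)·d/g = 3, i.e. d = 1.5·g.
Substitute into the budget 6·g + 2·d = 90: 9·g = 90, so g* = 10.
Then d* = 1.5·10 = 15.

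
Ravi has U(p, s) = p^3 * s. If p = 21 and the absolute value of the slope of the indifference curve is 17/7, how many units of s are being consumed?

s = 17

MU_p = 3·p^2·s and MU_s = p^3.
MRS = MU_p/MU_s = (3/1)·s/p.
Substitute p = 21: MRS = s/7. Setting s/7 = 17/7 gives s = (17/7)·7 = 17.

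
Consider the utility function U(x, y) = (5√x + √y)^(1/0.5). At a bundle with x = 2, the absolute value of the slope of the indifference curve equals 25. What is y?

y = 50

For CES with ρ = 0.5, MRS = (5/1)·√(y/x).
Setting (5/1)·√(y/2) = 25 gives √(y/2) = 5, so y/2 = 25 and y = 50.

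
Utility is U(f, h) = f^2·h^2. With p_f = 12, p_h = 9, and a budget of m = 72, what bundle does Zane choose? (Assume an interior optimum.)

f* = 3, h* = 4

MU_f = 2·f·h^2 and MU_h = 2·f^2·h.
MRS = MU_f/MU_h = h/f.
Tangency: set MRS = p_f/p_h = 12/9 = 4/3.
So h/f = 4/3, i.e. h = (4/3)·f.
Substitute into the budget 12·f + 9·h = 72: 24·f = 72, so f* = 3.
Then h* = (4/3)·3 = 4.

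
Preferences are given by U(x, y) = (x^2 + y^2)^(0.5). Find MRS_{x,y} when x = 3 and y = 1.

MRS = 3

For CES with ρ = 2, MRS = (y/x)^(-1).
At (3, 1): MRS = 3.
That is, one extra unit of x is worth 3 units of y at the margin.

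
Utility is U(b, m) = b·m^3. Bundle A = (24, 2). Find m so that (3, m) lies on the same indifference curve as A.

m = 4

U(24, 2) = 192.
Set U(3, m) = 192 and solve.
With b = 3: m^3 = 192/3 = 64; taking the cube root, m = 4.
Check: U(3, 4) = 192.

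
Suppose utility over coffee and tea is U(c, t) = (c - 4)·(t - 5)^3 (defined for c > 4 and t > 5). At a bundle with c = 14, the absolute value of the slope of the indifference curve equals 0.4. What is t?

t = 17

MU_c = (t−5)^3, MU_t = 3·(c−4)·(t−5)^2.
MRS = (1/3)·(t−5)/(c−4).
Substitute c = 14: MRS = (t − 5)/30. Setting this equal to 0.4 gives t − 5 = 0.4·30 = 12, so t = 17.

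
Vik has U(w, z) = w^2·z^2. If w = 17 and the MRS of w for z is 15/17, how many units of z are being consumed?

z = 15

MU_w = 2·w·z^2 and MU_z = 2·w^2·z.
MRS = MU_w/MU_z = z/w.
Substitute w = 17: MRS = z/17. Setting z/17 = 15/17 gives z = (15/17)·17 = 15.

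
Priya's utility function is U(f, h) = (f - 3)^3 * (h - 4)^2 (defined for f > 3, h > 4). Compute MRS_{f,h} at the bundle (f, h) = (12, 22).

MU_f = 3·(f−3)^2·(h−4)^2, MU_h = 2·(f−3)^3·(h−4).
MRS = (3/2)·(h−4)/(f−3).
At (12, 22): MRS = 3.
The indifference curve has slope −3 at this bundle.

MRS = 3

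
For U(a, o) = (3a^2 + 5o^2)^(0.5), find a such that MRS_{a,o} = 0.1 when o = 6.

a = 1

For CES with ρ = 2, MRS = (3/5)·(o/a)^(-1).
Setting (3/5)·(6/a)^(-1) = 0.1 gives (6/a)^(-1) = 1/6, so 6/a = 6 and a = 1.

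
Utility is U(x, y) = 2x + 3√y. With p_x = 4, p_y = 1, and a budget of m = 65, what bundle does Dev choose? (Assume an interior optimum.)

MU_x = 2, MU_y = 3/(2√y).
MRS = 2 ÷ (3/(2√y)).
Tangency: set MRS = p_x/p_y = 4/1 = 4.
MRS depends only on y: (4/3)·√y = 4 ⇒ √y = 4/(4/3) = 3 ⇒ y* = 9.
From the budget, 4·x = 65 − 1·9 = 56, so x* = 14.

x* = 14, y* = 9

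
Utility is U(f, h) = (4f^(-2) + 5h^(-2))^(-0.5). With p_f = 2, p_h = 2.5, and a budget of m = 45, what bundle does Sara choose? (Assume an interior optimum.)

For CES with ρ = -2, MRS = (4/5)·(h/f)^3.
Tangency: set MRS = p_f/p_h = 2/2.5 = 0.8.
So (h/f)^3 = 1; taking the cube root, h/f = 1, i.e. h = f.
Substitute into the budget 2·f + 2.5·h = 45: 4.5·f = 45, so f* = 10 and h* = 10.

f* = 10, h* = 10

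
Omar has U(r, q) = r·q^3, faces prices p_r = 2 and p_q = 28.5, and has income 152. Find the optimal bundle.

MU_r = q^3 and MU_q = 3·r·q^2.
MRS = MU_r/MU_q = (1/3)·q/r.
Tangency: set MRS = p_r/p_q = 2/28.5 = 4/57.
So (1/3)·q/r = 4/57, i.e. q = (4/19)·r.
Substitute into the budget 2·r + 28.5·q = 152: 8·r = 152, so r* = 19.
Then q* = (4/19)·19 = 4.

r* = 19, q* = 4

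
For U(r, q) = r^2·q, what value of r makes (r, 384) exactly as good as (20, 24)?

r = 5

U(20, 24) = 9600.
Set U(r, 384) = 9600 and solve.
With q = 384: r^2 = 9600/384 = 25; taking the square root, r = 5.
Check: U(5, 384) = 9600.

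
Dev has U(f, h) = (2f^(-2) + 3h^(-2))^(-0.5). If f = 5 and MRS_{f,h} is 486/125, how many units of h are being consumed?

h = 9

For CES with ρ = -2, MRS = (2/3)·(h/f)^3.
Setting (2/3)·(h/5)^3 = 486/125 gives (h/5)^3 = 729/125, so h/5 = 1.8 and h = 9.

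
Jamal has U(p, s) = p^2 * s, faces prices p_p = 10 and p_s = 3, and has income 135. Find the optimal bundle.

MU_p = 2·p·s and MU_s = p^2.
MRS = MU_p/MU_s = (2/1)·s/p.
Tangency: set MRS = p_p/p_s = 10/3.
So (2/1)·s/p = 10/3, i.e. s = (5/3)·p.
Substitute into the budget 10·p + 3·s = 135: 15·p = 135, so p* = 9.
Then s* = (5/3)·9 = 15.

p* = 9, s* = 15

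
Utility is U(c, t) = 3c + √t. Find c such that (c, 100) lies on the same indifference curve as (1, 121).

U(1, 121) = 14.
Set U(c, 100) = 14 and solve.
With t = 100: √100 = 10, so 3c = 14 − 10 = 4 and c = 4/3.
Check: U(4/3, 100) = 14.

c = 4/3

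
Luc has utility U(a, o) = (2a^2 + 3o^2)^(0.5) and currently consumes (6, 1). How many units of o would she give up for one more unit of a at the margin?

For CES with ρ = 2, MRS = (2/3)·(o/a)^(-1).
At (6, 1): MRS = 4.
So at (6, 1) the consumer would give up 4 units of o for one more unit of a.

MRS = 4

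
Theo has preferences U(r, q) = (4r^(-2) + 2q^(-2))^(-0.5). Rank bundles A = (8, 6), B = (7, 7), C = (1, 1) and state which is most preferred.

Bundle A

Evaluate utility at each bundle:
U(A) = 2.910.
U(B) = 2.858.
U(C) = 0.408.
Highest utility is A, so A ≻ B ≻ C.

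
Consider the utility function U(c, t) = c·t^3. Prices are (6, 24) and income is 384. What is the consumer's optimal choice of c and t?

c* = 16, t* = 12

MU_c = t^3 and MU_t = 3·c·t^2.
MRS = MU_c/MU_t = (1/3)·t/c.
Tangency: set MRS = p_c/p_t = 6/24 = 0.25.
So (1/3)·t/c = 0.25, i.e. t = 0.75·c.
Substitute into the budget 6·c + 24·t = 384: 24·c = 384, so c* = 16.
Then t* = 0.75·16 = 12.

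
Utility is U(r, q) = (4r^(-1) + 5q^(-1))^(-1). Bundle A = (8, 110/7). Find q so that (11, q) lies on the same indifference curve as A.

U depends on (r, q) only through S = 4r^(-1) + 5q^(-1), so equal utility means equal S. At (8, 110/7): S = 9/11.
With r = 11: 4·11^(-1) = 4/11, so 5q^(-1) = 9/11 − 4/11 = 5/11, i.e. q^(-1) = 1/11.
Hence q = 1/(1/11) = 11.
Check: U(11, 11) = 1.2222.

q = 11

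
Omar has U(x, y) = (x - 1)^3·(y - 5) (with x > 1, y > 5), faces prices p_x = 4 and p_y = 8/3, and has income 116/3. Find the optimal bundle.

x* = 5, y* = 7

MU_x = 3·(x−1)^2·(y−5), MU_y = (x−1)^3.
MRS = (3/1)·(y−5)/(x−1).
Tangency: set MRS = p_x/p_y = 4/(8/3) = 1.5.
So (3/1)·(y − 5)/(x − 1) = 1.5, i.e. (y − 5) = 0.5·(x − 1).
Rewrite the budget in excess-of-subsistence terms: 4·(x − 1) + (8/3)·(y − 5) = 116/3 − 4·1 − (8/3)·5 = 64/3.
Substituting, (16/3)·(x − 1) = 64/3, so x − 1 = 4 and x* = 5.
Then y − 5 = 0.5·4 = 2, so y* = 7.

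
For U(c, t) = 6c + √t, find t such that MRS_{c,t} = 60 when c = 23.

t = 25

MU_c = 6, MU_t = 1/(2√t).
MRS = 6 ÷ (1/(2√t)).
MRS depends only on t: 12·√t = 60 ⇒ √t = 60/12 = 5 ⇒ t = 25.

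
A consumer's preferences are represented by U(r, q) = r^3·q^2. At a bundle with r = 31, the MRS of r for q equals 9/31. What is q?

q = 6

MU_r = 3·r^2·q^2 and MU_q = 2·r^3·q.
MRS = MU_r/MU_q = (3/2)·q/r.
Substitute r = 31: MRS = q/(62/3). Setting q/(62/3) = 9/31 gives q = (9/31)·(62/3) = 6.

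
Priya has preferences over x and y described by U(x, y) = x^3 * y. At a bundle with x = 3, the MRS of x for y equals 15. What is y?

MU_x = 3·x^2·y and MU_y = x^3.
MRS = MU_x/MU_y = (3/1)·y/x.
Substitute x = 3: MRS = y/1. Setting y/1 = 15 gives y = 15·1 = 15.

y = 15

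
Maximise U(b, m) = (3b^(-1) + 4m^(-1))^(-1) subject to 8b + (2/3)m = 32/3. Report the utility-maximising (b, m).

For CES with ρ = -1, MRS = (3/4)·(m/b)^2.
Tangency: set MRS = p_b/p_m = 8/(2/3) = 12.
So (m/b)^2 = 16; taking the square root, m/b = 4, i.e. m = 4·b.
Substitute into the budget 8·b + (2/3)·m = 32/3: (32/3)·b = 32/3, so b* = 1 and m* = 4·1 = 4.

b* = 1, m* = 4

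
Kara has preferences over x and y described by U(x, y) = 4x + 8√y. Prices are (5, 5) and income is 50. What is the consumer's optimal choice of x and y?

MU_x = 4, MU_y = 8/(2√y).
MRS = 4 ÷ (8/(2√y)).
Tangency: set MRS = p_x/p_y = 5/5 = 1.
MRS depends only on y: √y = 1 ⇒ √y = 1 ⇒ y* = 1.
From the budget, 5·x = 50 − 5·1 = 45, so x* = 9.

x* = 9, y* = 1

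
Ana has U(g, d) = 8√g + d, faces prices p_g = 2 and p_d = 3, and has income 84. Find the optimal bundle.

MU_g = 8/(2√g), MU_d = 1.
MRS = 8/(2√g) ÷ 1.
Tangency: set MRS = p_g/p_d = 2/3.
MRS depends only on g: 4/√g = 2/3 ⇒ √g = 4/(2/3) = 6 ⇒ g* = 36.
From the budget, 3·d = 84 − 2·36 = 12, so d* = 4.

g* = 36, d* = 4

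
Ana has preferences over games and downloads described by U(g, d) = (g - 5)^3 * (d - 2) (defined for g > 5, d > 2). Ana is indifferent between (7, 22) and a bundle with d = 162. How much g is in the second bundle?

g = 6

U(7, 22) = 160.
Set U(g, 162) = 160 and solve.
With d = 162: (162 − 2) = 160, so (g − 5)^3 = 160/160 = 1.
Taking the cube root (with g > 5): g − 5 = 1, so g = 6.
Check: U(6, 162) = 160.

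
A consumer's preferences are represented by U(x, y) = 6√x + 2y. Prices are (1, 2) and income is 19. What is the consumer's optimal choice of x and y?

x* = 9, y* = 5

MU_x = 6/(2√x), MU_y = 2.
MRS = 6/(2√x) ÷ 2.
Tangency: set MRS = p_x/p_y = 1/2 = 0.5.
MRS depends only on x: 1.5/√x = 0.5 ⇒ √x = 1.5/0.5 = 3 ⇒ x* = 9.
From the budget, 2·y = 19 − 1·9 = 10, so y* = 5.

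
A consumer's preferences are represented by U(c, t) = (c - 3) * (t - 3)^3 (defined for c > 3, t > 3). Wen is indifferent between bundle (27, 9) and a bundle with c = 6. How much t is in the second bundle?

t = 15

U(27, 9) = 5184.
Set U(6, t) = 5184 and solve.
With c = 6: (6 − 3) = 3, so (t − 3)^3 = 5184/3 = 1728.
Taking the cube root (with t > 3): t − 3 = 12, so t = 15.
Check: U(6, 15) = 5184.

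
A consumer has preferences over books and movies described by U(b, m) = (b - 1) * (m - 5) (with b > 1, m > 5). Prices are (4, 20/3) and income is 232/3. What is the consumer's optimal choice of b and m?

b* = 6, m* = 8

MU_b = (m−5), MU_m = (b−1).
MRS = (m−5)/(b−1).
Tangency: set MRS = p_b/p_m = 4/(20/3) = 0.6.
So (m − 5)/(b − 1) = 0.6, i.e. (m − 5) = 0.6·(b − 1).
Rewrite the budget in excess-of-subsistence terms: 4·(b − 1) + (20/3)·(m − 5) = 232/3 − 4·1 − (20/3)·5 = 40.
Substituting, 8·(b − 1) = 40, so b − 1 = 5 and b* = 6.
Then m − 5 = 0.6·5 = 3, so m* = 8.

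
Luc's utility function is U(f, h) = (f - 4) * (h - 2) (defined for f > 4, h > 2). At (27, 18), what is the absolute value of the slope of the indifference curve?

MU_f = (h−2), MU_h = (f−4).
MRS = (h−2)/(f−4).
At (27, 18): MRS = 16/23.
So at (27, 18) the consumer would give up 16/23 units of h for one more unit of f.

MRS = 16/23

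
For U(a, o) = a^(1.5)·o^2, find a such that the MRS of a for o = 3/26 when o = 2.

a = 13

MU_a = 1.5·√a·o^2 and MU_o = 2·a^(1.5)·o.
MRS = MU_a/MU_o = (0.75)·o/a.
Substitute o = 2: MRS = 1.5/a. Setting 1.5/a = 3/26 gives a = 1.5/(3/26) = 13.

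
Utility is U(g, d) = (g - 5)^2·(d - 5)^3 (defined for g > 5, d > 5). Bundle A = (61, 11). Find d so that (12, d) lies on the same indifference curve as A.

U(61, 11) = 677376.
Set U(12, d) = 677376 and solve.
With g = 12: (12 − 5)^2 = 49, so (d − 5)^3 = 677376/49 = 13824.
Taking the cube root (with d > 5): d − 5 = 24, so d = 29.
Check: U(12, 29) = 677376.

d = 29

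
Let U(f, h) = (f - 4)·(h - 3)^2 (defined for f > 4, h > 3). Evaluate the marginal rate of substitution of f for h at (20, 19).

MU_f = (h−3)^2, MU_h = 2·(f−4)·(h−3).
MRS = (1/2)·(h−3)/(f−4).
At (20, 19): MRS = 0.5.
So at (20, 19) the consumer would give up 0.5 units of h for one more unit of f.

MRS = 0.5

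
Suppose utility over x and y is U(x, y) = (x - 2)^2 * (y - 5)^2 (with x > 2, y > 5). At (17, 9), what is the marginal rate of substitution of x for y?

MU_x = 2·(x−2)·(y−5)^2, MU_y = 2·(x−2)^2·(y−5).
MRS = (y−5)/(x−2).
At (17, 9): MRS = 4/15.
That is, one extra unit of x is worth 4/15 units of y at the margin.

MRS = 4/15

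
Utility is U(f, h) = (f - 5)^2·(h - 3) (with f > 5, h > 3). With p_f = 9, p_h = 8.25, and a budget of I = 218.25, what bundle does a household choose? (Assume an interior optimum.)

f* = 16, h* = 9

MU_f = 2·(f−5)·(h−3), MU_h = (f−5)^2.
MRS = (2/1)·(h−3)/(f−5).
Tangency: set MRS = p_f/p_h = 9/8.25 = 12/11.
So (2/1)·(h − 3)/(f − 5) = 12/11, i.e. (h − 3) = (6/11)·(f − 5).
Rewrite the budget in excess-of-subsistence terms: 9·(f − 5) + 8.25·(h − 3) = 218.25 − 9·5 − 8.25·3 = 148.5.
Substituting, 13.5·(f − 5) = 148.5, so f − 5 = 11 and f* = 16.
Then h − 3 = (6/11)·11 = 6, so h* = 9.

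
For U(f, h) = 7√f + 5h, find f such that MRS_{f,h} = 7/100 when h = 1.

MU_f = 7/(2√f), MU_h = 5.
MRS = 7/(2√f) ÷ 5.
MRS depends only on f: 0.7/√f = 7/100 ⇒ √f = 0.7/(7/100) = 10 ⇒ f = 100.

f = 100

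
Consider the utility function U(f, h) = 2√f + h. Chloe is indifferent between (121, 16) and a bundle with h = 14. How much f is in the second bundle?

U(121, 16) = 38.
Set U(f, 14) = 38 and solve.
With h = 14: 2√f = 38 − 14 = 24, so √f = 12 and f = 144.
Check: U(144, 14) = 38.

f = 144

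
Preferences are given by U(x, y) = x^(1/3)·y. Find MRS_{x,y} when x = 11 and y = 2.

MRS = 2/33

MU_x = 1/3·x^(-2/3)·y and MU_y = x^(1/3).
MRS = MU_x/MU_y = (1/3)·y/x.
At (11, 2): MRS = 2/33.
So at (11, 2) the consumer would give up 2/33 units of y for one more unit of x.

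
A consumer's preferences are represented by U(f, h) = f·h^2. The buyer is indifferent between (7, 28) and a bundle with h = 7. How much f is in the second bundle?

U(7, 28) = 5488.
Set U(f, 7) = 5488 and solve.
With h = 7: 7^2 = 49, so f = 5488/49 = 112.
Check: U(112, 7) = 5488.

f = 112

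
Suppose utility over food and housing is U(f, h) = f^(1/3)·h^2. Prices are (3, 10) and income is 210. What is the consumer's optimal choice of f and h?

MU_f = 1/3·f^(-2/3)·h^2 and MU_h = 2·f^(1/3)·h.
MRS = MU_f/MU_h = (1/6)·h/f.
Tangency: set MRS = p_f/p_h = 3/10 = 0.3.
So (1/6)·h/f = 0.3, i.e. h = 1.8·f.
Substitute into the budget 3·f + 10·h = 210: 21·f = 210, so f* = 10.
Then h* = 1.8·10 = 18.

f* = 10, h* = 18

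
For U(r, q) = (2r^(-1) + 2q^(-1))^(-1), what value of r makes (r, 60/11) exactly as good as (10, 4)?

U depends on (r, q) only through S = 2r^(-1) + 2q^(-1), so equal utility means equal S. At (10, 4): S = 0.7.
With q = 60/11: 2·(60/11)^(-1) = 11/30, so 2r^(-1) = 0.7 − 11/30 = 1/3, i.e. r^(-1) = 1/6.
Hence r = 1/(1/6) = 6.
Check: U(6, 60/11) = 1.4286.

r = 6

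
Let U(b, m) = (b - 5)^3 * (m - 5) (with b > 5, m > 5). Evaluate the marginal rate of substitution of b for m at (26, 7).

MRS = 2/7

MU_b = 3·(b−5)^2·(m−5), MU_m = (b−5)^3.
MRS = (3/1)·(m−5)/(b−5).
At (26, 7): MRS = 2/7.
That is, one extra unit of b is worth 2/7 units of m at the margin.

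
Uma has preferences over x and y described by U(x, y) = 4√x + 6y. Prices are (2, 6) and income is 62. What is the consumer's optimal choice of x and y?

MU_x = 4/(2√x), MU_y = 6.
MRS = 4/(2√x) ÷ 6.
Tangency: set MRS = p_x/p_y = 2/6 = 1/3.
MRS depends only on x: (1/3)/√x = 1/3 ⇒ √x = (1/3)/(1/3) = 1 ⇒ x* = 1.
From the budget, 6·y = 62 − 2·1 = 60, so y* = 10.

x* = 1, y* = 10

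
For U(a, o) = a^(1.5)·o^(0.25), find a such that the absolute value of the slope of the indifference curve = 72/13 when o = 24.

a = 26

MU_a = 1.5·√a·o^(0.25) and MU_o = 0.25·a^(1.5)·o^(-0.75).
MRS = MU_a/MU_o = (6)·o/a.
Substitute o = 24: MRS = 144/a. Setting 144/a = 72/13 gives a = 144/(72/13) = 26.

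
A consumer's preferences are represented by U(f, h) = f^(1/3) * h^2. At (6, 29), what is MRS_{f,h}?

MRS = 29/36

MU_f = 1/3·f^(-2/3)·h^2 and MU_h = 2·f^(1/3)·h.
MRS = MU_f/MU_h = (1/6)·h/f.
At (6, 29): MRS = 29/36.
The indifference curve has slope −29/36 at this bundle.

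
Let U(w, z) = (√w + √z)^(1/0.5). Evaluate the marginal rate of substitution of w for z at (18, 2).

MRS = 1/3

For CES with ρ = 0.5, MRS = √(z/w).
At (18, 2): MRS = 1/3.
The indifference curve has slope −1/3 at this bundle.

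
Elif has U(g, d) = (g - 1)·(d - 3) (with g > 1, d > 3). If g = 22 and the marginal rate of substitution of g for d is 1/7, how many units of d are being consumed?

d = 6

MU_g = (d−3), MU_d = (g−1).
MRS = (d−3)/(g−1).
Substitute g = 22: MRS = (d − 3)/21. Setting this equal to 1/7 gives d − 3 = (1/7)·21 = 3, so d = 6.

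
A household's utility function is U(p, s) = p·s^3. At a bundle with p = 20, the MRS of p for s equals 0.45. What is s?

s = 27

MU_p = s^3 and MU_s = 3·p·s^2.
MRS = MU_p/MU_s = (1/3)·s/p.
Substitute p = 20: MRS = s/60. Setting s/60 = 0.45 gives s = 0.45·60 = 27.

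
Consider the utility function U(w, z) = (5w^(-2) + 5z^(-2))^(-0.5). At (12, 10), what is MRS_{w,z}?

For CES with ρ = -2, MRS = (z/w)^3.
At (12, 10): MRS = 125/216.
So at (12, 10) the consumer would give up 125/216 units of z for one more unit of w.

MRS = 125/216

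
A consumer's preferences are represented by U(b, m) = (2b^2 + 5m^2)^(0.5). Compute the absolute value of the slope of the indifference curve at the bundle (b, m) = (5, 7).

MRS = 2/7

For CES with ρ = 2, MRS = (2/5)·(m/b)^(-1).
At (5, 7): MRS = 2/7.
The indifference curve has slope −2/7 at this bundle.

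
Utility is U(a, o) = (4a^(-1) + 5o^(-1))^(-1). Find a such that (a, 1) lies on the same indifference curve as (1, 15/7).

U depends on (a, o) only through S = 4a^(-1) + 5o^(-1), so equal utility means equal S. At (1, 15/7): S = 19/3.
With o = 1: 5·1^(-1) = 5, so 4a^(-1) = 19/3 − 5 = 4/3, i.e. a^(-1) = 1/3.
Hence a = 1/(1/3) = 3.
Check: U(3, 1) = 0.1579.

a = 3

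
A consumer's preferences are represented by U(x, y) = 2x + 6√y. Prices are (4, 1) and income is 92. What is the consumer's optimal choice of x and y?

x* = 14, y* = 36

MU_x = 2, MU_y = 6/(2√y).
MRS = 2 ÷ (6/(2√y)).
Tangency: set MRS = p_x/p_y = 4/1 = 4.
MRS depends only on y: (2/3)·√y = 4 ⇒ √y = 4/(2/3) = 6 ⇒ y* = 36.
From the budget, 4·x = 92 − 1·36 = 56, so x* = 14.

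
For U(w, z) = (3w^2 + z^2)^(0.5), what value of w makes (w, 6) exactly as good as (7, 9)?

w = 8

U depends on (w, z) only through S = 3w^2 + z^2, so equal utility means equal S. At (7, 9): S = 228.
With z = 6: 6^2 = 36, so 3w^2 = 228 − 36 = 192, i.e. w^2 = 64.
Hence w = √64 = 8.
Check: U(8, 6) = 15.0997.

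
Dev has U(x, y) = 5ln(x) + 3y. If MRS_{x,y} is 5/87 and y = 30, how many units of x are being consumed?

x = 29

MU_x = 5/x, MU_y = 3.
MRS = 5/x ÷ 3.
MRS depends only on x: (5/3)/x = 5/87 ⇒ x = (5/3)/(5/87) = 29.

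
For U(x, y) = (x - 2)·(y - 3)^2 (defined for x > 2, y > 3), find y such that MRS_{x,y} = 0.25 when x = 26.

MU_x = (y−3)^2, MU_y = 2·(x−2)·(y−3).
MRS = (1/2)·(y−3)/(x−2).
Substitute x = 26: MRS = (y − 3)/48. Setting this equal to 0.25 gives y − 3 = 0.25·48 = 12, so y = 15.

y = 15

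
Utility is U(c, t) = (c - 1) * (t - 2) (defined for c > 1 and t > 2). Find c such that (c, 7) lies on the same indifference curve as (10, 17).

c = 28

U(10, 17) = 135.
Set U(c, 7) = 135 and solve.
With t = 7: (7 − 2) = 5, so (c − 1) = 135/5 = 27.
So c = 1 + 27 = 28.
Check: U(28, 7) = 135.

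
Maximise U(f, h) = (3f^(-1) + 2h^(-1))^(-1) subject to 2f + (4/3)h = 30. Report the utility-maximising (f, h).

For CES with ρ = -1, MRS = (3/2)·(h/f)^2.
Tangency: set MRS = p_f/p_h = 2/(4/3) = 1.5.
So (h/f)^2 = 1; taking the square root, h/f = 1, i.e. h = f.
Substitute into the budget 2·f + (4/3)·h = 30: (10/3)·f = 30, so f* = 9 and h* = 9.

f* = 9, h* = 9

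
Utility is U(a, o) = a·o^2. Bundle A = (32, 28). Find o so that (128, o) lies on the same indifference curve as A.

U(32, 28) = 25088.
Set U(128, o) = 25088 and solve.
With a = 128: o^2 = 25088/128 = 196; taking the square root, o = 14.
Check: U(128, 14) = 25088.

o = 14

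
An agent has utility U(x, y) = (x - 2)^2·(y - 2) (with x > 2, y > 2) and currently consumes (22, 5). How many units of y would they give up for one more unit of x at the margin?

MRS = 0.3

MU_x = 2·(x−2)·(y−2), MU_y = (x−2)^2.
MRS = (2/1)·(y−2)/(x−2).
At (22, 5): MRS = 0.3.
So at (22, 5) the consumer would give up 0.3 units of y for one more unit of x.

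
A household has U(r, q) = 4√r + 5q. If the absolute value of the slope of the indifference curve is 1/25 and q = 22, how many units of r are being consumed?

MU_r = 4/(2√r), MU_q = 5.
MRS = 4/(2√r) ÷ 5.
MRS depends only on r: 0.4/√r = 1/25 ⇒ √r = 0.4/(1/25) = 10 ⇒ r = 100.

r = 100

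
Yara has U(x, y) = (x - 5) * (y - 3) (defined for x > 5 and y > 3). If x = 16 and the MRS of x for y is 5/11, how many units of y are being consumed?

y = 8

MU_x = (y−3), MU_y = (x−5).
MRS = (y−3)/(x−5).
Substitute x = 16: MRS = (y − 3)/11. Setting this equal to 5/11 gives y − 3 = (5/11)·11 = 5, so y = 8.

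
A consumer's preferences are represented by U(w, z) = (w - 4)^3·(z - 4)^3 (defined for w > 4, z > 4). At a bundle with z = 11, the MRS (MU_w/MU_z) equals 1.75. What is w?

MU_w = 3·(w−4)^2·(z−4)^3, MU_z = 3·(w−4)^3·(z−4)^2.
MRS = (z−4)/(w−4).
Substitute z = 11: MRS = 7/(w − 4). Setting this equal to 1.75 gives w − 4 = 7/1.75 = 4, so w = 8.

w = 8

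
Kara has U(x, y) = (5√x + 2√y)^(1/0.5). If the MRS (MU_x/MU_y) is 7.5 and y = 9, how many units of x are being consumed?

x = 1

For CES with ρ = 0.5, MRS = (5/2)·√(y/x).
Setting (5/2)·√(9/x) = 7.5 gives √(9/x) = 3, so 9/x = 9 and x = 1.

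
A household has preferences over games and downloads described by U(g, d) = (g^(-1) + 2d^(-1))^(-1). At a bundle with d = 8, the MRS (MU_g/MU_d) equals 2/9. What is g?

For CES with ρ = -1, MRS = (1/2)·(d/g)^2.
Setting (1/2)·(8/g)^2 = 2/9 gives (8/g)^2 = 4/9, so 8/g = 2/3 and g = 12.

g = 12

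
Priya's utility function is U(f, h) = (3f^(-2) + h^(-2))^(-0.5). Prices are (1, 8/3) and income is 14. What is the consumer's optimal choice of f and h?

For CES with ρ = -2, MRS = (3/1)·(h/f)^3.
Tangency: set MRS = p_f/p_h = 1/(8/3) = 0.375.
So (h/f)^3 = 0.125; taking the cube root, h/f = 0.5, i.e. h = 0.5·f.
Substitute into the budget 1·f + (8/3)·h = 14: (7/3)·f = 14, so f* = 6 and h* = 0.5·6 = 3.

f* = 6, h* = 3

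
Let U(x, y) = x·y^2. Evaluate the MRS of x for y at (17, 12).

MRS = 6/17

MU_x = y^2 and MU_y = 2·x·y.
MRS = MU_x/MU_y = (1/2)·y/x.
At (17, 12): MRS = 6/17.
The indifference curve has slope −6/17 at this bundle.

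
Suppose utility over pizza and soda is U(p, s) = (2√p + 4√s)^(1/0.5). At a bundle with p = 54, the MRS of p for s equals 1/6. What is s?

For CES with ρ = 0.5, MRS = (2/4)·√(s/p).
Setting (2/4)·√(s/54) = 1/6 gives √(s/54) = 1/3, so s/54 = 1/9 and s = 6.

s = 6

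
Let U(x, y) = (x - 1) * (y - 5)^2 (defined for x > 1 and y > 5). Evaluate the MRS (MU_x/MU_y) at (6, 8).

MRS = 0.3

MU_x = (y−5)^2, MU_y = 2·(x−1)·(y−5).
MRS = (1/2)·(y−5)/(x−1).
At (6, 8): MRS = 0.3.
So at (6, 8) the consumer would give up 0.3 units of y for one more unit of x.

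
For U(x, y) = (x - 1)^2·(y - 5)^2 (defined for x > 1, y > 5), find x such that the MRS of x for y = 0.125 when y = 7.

MU_x = 2·(x−1)·(y−5)^2, MU_y = 2·(x−1)^2·(y−5).
MRS = (y−5)/(x−1).
Substitute y = 7: MRS = 2/(x − 1). Setting this equal to 0.125 gives x − 1 = 2/0.125 = 16, so x = 17.

x = 17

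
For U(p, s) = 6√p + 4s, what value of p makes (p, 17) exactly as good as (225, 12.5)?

U(225, 12.5) = 140.
Set U(p, 17) = 140 and solve.
With s = 17: 6√p = 140 − 4·17 = 72, so √p = 12 and p = 144.
Check: U(144, 17) = 140.

p = 144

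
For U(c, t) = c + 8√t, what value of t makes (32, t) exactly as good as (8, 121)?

t = 64

U(8, 121) = 96.
Set U(32, t) = 96 and solve.
With c = 32: 8√t = 96 − 32 = 64, so √t = 8 and t = 64.
Check: U(32, 64) = 96.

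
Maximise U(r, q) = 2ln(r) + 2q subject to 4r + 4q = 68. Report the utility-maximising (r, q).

MU_r = 2/r, MU_q = 2.
MRS = 2/r ÷ 2.
Tangency: set MRS = p_r/p_q = 4/4 = 1.
MRS depends only on r: 1/r = 1 ⇒ r* = 1/1 = 1.
From the budget, 4·q = 68 − 4·1 = 64, so q* = 16.

r* = 1, q* = 16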